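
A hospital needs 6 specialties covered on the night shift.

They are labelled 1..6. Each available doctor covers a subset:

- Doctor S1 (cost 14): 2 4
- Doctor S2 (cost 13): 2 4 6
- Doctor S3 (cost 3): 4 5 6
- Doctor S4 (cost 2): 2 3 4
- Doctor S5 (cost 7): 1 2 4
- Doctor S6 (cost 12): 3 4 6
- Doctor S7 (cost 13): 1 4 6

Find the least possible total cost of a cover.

S3, S4, S5 together cover every specialty (S3 ∪ S4 ∪ S5 = {1, 2, 3, 4, 5, 6}); total cost 3 + 2 + 7 = 12.
No covering selection has total cost below 12.

12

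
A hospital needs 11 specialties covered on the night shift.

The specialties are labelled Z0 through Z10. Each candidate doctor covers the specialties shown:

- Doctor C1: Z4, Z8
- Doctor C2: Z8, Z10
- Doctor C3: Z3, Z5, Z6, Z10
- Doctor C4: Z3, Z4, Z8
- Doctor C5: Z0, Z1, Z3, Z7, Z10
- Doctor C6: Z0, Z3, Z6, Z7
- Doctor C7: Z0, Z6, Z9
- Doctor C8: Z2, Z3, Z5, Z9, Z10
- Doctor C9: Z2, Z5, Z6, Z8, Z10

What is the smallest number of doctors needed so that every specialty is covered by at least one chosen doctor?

4

C1 and C5 and C8 and C9 together: C1 ∪ C5 ∪ C8 ∪ C9 = {Z0, Z1, Z2, Z3, Z4, Z5, Z6, Z7, Z8, Z9, Z10} — every specialty is covered.
No 3 of the 9 doctors cover everything (all 84 combinations miss at least one specialty), so 4 is optimal.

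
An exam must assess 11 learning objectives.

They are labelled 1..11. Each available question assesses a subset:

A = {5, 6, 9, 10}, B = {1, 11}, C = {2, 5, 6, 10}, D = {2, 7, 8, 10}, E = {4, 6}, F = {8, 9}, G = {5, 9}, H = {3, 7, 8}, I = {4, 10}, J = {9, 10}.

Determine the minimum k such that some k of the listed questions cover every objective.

Take {B, D, E, G, H}. Their union is {1, 2, 3, 4, 5, 6, 7, 8, 9, 10, 11}, which is all 11 objectives.
No 4 of the 10 questions cover everything (all 210 combinations miss at least one objective), so 5 is optimal.

5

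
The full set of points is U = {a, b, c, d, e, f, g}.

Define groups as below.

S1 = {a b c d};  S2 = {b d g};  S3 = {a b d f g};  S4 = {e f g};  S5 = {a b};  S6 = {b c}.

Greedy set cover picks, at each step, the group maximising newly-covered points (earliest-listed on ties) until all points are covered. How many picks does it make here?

3

Greedy: pick S3 (covers 5 new) → pick S1 (covers 1 new) → pick S4 (covers 1 new). Total picks: 3.
(The true minimum cover uses only 2 groups, so greedy is not optimal here.)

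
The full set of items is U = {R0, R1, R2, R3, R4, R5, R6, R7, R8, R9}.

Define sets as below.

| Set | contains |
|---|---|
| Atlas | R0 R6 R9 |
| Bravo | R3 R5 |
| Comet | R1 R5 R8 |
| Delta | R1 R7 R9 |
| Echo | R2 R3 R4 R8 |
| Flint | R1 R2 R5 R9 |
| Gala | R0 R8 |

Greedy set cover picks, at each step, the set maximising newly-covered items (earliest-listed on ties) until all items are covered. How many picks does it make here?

4

Greedy: pick Echo (covers 4 new) → pick Atlas (covers 3 new) → pick Comet (covers 2 new) → pick Delta (covers 1 new). Total picks: 4.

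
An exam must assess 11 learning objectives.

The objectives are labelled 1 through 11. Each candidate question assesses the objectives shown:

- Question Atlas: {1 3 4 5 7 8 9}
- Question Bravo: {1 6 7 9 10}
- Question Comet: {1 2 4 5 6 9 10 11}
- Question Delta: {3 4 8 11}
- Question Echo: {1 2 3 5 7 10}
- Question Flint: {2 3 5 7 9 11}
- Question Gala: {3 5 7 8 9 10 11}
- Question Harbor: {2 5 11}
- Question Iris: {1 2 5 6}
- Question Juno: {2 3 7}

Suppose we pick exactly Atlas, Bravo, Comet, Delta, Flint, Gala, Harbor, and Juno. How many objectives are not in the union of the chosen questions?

Union of Atlas, Bravo, Comet, Delta, Flint, Gala, Harbor, Juno = {1, 2, 3, 4, 5, 6, 7, 8, 9, 10, 11} — that's every objective, so 0 are uncovered.

0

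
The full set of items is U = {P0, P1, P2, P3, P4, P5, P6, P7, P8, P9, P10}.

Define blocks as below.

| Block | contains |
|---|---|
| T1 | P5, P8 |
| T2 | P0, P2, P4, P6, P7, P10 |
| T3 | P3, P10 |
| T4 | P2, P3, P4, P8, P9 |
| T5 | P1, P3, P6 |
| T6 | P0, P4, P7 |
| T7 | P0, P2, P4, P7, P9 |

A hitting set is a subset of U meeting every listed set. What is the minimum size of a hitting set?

3

The 3 items {P0, P3, P8} hit every block.
The blocks T1, T5, T6 are pairwise disjoint, so any hitting set needs a separate item for each — at least 3. Hence 3 is optimal.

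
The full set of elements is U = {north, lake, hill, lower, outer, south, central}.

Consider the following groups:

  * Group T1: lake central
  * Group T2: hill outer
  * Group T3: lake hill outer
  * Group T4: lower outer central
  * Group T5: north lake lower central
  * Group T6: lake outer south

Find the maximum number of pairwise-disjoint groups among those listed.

T1, T2 are pairwise disjoint (T1={lake,central}; T2={hill,outer}).
Every remaining group overlaps one of these, and no 3 of the listed groups are pairwise disjoint, so 2 is the maximum.

2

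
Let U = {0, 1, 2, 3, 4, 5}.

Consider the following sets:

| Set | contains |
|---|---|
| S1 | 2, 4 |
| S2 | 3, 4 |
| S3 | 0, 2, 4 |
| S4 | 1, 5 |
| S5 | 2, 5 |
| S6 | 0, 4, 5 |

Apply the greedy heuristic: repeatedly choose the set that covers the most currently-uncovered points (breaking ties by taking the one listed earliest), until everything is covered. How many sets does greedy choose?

3

Greedy: pick S3 (covers 3 new) → pick S4 (covers 2 new) → pick S2 (covers 1 new). Total picks: 3.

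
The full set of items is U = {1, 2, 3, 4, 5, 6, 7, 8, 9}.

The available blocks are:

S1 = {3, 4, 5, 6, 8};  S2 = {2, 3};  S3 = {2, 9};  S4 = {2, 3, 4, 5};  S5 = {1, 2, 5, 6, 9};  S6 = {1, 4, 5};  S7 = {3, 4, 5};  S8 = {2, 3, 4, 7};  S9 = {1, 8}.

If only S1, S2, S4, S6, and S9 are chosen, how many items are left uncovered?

2

Union of S1, S2, S4, S6, S9 = {1, 2, 3, 4, 5, 6, 8}.
Not covered: 7, 9 — 2 items.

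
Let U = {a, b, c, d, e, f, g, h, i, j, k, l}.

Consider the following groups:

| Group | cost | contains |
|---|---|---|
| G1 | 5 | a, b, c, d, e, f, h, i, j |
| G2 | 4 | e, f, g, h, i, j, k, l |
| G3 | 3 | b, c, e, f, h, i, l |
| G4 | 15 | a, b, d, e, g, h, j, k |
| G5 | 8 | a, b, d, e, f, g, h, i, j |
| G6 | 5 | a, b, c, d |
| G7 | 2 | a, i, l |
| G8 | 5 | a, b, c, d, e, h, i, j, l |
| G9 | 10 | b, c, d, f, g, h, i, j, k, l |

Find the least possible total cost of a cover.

9

G2, G6 together cover every point (G2 ∪ G6 = {a, b, c, d, e, f, g, h, i, j, k, l}); total cost 4 + 5 = 9.
The greedy pick G3, G2, G7, G1 costs 14; no covering selection beats 9.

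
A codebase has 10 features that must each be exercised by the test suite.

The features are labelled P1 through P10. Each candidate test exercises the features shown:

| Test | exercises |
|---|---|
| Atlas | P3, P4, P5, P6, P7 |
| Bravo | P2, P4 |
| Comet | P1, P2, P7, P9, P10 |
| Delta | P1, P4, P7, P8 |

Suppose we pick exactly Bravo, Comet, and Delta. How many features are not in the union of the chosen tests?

Union of Bravo, Comet, Delta = {P1, P2, P4, P7, P8, P9, P10}.
Not covered: P3, P5, P6 — 3 features.

3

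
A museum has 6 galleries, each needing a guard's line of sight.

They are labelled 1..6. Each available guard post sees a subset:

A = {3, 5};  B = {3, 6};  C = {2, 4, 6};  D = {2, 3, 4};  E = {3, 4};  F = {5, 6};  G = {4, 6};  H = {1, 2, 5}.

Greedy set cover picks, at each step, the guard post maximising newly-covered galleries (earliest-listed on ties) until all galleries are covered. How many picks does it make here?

3

Greedy: pick C (covers 3 new) → pick A (covers 2 new) → pick H (covers 1 new). Total picks: 3.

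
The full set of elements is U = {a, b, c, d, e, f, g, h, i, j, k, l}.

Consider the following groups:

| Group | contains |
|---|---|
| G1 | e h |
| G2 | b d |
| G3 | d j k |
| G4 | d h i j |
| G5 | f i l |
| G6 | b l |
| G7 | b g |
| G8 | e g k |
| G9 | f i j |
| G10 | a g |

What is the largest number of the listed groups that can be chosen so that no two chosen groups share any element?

4

G1, G6, G9, G10 are pairwise disjoint (G1={e,h}; G6={b,l}; G9={f,i,j}; G10={a,g}).
Every remaining group overlaps one of these, and no 5 of the listed groups are pairwise disjoint, so 4 is the maximum.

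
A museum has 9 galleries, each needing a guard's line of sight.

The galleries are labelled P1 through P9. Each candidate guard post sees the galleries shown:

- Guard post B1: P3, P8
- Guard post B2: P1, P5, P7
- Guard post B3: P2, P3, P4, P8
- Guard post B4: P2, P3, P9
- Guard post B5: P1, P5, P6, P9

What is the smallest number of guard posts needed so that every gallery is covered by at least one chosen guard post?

3

B2 and B3 and B5 together: B2 ∪ B3 ∪ B5 = {P1, P2, P3, P4, P5, P6, P7, P8, P9} — every gallery is covered.
Each guard post has at most 4 galleries, and 2·4 = 8 < 9 — so at least 3 guard posts are needed, and 3 is optimal.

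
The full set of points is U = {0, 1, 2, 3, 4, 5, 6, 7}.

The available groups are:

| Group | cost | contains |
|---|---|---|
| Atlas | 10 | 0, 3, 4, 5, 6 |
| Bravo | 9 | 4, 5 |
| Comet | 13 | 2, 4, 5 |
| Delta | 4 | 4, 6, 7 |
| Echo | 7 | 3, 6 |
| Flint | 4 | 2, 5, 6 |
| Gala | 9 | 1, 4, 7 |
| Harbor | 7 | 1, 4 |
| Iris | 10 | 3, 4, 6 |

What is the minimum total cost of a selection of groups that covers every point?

23

Atlas, Flint, Gala together cover every point (Atlas ∪ Flint ∪ Gala = {0, 1, 2, 3, 4, 5, 6, 7}); total cost 10 + 4 + 9 = 23.
The greedy pick Delta, Flint, Atlas, Harbor costs 25; no covering selection beats 23.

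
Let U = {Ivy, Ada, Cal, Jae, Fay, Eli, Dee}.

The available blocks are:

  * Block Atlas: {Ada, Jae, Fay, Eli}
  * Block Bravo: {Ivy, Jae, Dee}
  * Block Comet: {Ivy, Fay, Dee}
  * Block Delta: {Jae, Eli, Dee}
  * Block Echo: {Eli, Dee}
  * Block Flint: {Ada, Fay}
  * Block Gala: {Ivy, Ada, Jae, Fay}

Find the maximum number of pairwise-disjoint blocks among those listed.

2

Echo, Gala are pairwise disjoint (Echo={Eli,Dee}; Gala={Ivy,Ada,Jae,Fay}).
Every remaining block overlaps one of these, and no 3 of the listed blocks are pairwise disjoint, so 2 is the maximum.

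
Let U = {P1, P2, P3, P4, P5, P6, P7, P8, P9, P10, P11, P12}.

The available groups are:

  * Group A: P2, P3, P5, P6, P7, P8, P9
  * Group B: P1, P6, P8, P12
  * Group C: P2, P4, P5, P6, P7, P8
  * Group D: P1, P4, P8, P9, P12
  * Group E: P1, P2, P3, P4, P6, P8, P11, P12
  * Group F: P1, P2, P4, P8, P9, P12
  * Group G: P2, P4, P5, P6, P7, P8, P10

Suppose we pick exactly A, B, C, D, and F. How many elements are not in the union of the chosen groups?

2

Union of A, B, C, D, F = {P1, P2, P3, P4, P5, P6, P7, P8, P9, P12}.
Not covered: P10, P11 — 2 elements.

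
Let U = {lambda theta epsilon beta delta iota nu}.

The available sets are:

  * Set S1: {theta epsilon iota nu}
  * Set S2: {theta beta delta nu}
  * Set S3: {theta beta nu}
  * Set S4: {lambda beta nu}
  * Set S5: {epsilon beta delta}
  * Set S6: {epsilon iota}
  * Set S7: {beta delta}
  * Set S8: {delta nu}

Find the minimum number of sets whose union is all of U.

3

S1 and S2 and S4 together: S1 ∪ S2 ∪ S4 = {lambda, theta, epsilon, beta, delta, iota, nu} — every item is covered.
Only S4 contains lambda, so S4 is forced; the remaining 4 items need at least 2 more sets (each remaining set adds at most 3) — so at least 3 sets are needed, and 3 is optimal.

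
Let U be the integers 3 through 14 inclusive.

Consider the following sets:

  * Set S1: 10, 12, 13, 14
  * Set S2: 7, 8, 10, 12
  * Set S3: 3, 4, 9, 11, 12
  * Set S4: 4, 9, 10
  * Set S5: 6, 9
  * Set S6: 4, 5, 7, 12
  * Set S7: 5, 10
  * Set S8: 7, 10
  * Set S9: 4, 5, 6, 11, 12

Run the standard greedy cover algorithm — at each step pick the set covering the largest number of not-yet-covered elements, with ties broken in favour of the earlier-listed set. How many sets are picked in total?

4

Greedy: pick S3 (covers 5 new) → pick S1 (covers 3 new) → pick S2 (covers 2 new) → pick S9 (covers 2 new). Total picks: 4.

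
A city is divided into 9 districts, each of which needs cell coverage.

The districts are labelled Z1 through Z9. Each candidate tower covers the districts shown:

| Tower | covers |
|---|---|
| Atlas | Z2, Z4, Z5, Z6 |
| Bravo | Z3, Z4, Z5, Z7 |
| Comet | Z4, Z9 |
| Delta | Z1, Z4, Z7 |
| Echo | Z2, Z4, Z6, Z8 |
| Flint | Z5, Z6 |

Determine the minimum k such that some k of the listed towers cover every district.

Bravo and Comet and Delta and Echo together: Bravo ∪ Comet ∪ Delta ∪ Echo = {Z1, Z2, Z3, Z4, Z5, Z6, Z7, Z8, Z9} — every district is covered.
Only Comet contains Z9, so Comet is forced; the remaining 7 districts need at least 3 more towers (each remaining tower adds at most 3) — so at least 4 towers are needed, and 4 is optimal.

4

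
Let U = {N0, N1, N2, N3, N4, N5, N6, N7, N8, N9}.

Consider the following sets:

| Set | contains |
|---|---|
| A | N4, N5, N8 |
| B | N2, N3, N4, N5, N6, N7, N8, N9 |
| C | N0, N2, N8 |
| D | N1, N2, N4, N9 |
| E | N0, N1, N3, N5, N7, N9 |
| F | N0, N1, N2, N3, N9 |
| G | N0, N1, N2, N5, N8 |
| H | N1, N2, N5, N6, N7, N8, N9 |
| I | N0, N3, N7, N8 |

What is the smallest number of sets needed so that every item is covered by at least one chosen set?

2

B and G together: B ∪ G = {N0, N1, N2, N3, N4, N5, N6, N7, N8, N9} — every item is covered.
No single set has all 10 items (the largest, B, has 8), so 2 is optimal.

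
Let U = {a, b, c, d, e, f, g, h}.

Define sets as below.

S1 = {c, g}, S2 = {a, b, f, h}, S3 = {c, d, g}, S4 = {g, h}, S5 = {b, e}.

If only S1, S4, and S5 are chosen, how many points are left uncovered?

3

Union of S1, S4, S5 = {b, c, e, g, h}.
Not covered: a, d, f — 3 points.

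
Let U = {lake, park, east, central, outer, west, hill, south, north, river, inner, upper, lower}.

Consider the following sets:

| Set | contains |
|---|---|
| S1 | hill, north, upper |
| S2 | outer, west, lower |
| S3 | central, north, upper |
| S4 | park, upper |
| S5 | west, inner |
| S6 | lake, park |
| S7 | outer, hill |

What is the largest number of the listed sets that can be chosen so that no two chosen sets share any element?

4

S3, S5, S6, S7 are pairwise disjoint (S3={central,north,upper}; S5={west,inner}; S6={lake,park}; S7={outer,hill}).
Every remaining set overlaps one of these, and no 5 of the listed sets are pairwise disjoint, so 4 is the maximum.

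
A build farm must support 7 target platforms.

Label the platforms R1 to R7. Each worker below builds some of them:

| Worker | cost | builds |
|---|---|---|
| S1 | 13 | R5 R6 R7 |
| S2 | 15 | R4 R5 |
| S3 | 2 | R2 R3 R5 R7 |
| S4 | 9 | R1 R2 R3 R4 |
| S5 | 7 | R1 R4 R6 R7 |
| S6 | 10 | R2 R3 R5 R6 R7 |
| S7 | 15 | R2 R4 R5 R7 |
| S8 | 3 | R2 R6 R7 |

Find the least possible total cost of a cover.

9

S3, S5 together cover every platform (S3 ∪ S5 = {R1, R2, R3, R4, R5, R6, R7}); total cost 2 + 7 = 9.
No covering selection has total cost below 9.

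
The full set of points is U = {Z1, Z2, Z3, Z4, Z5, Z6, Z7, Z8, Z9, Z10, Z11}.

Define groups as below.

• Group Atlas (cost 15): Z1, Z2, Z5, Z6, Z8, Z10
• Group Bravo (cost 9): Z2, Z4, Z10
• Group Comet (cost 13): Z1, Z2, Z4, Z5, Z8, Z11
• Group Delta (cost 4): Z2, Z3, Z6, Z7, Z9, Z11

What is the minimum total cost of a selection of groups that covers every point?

26

Bravo, Comet, Delta together cover every point (Bravo ∪ Comet ∪ Delta = {Z1, Z2, Z3, Z4, Z5, Z6, Z7, Z8, Z9, Z10, Z11}); total cost 9 + 13 + 4 = 26.
No covering selection has total cost below 26.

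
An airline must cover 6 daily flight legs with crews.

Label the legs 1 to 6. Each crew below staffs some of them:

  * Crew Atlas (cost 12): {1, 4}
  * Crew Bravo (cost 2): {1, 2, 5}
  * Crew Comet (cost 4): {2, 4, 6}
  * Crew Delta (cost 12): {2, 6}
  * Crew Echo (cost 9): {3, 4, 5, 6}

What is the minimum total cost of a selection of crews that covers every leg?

11

Bravo, Echo together cover every leg (Bravo ∪ Echo = {1, 2, 3, 4, 5, 6}); total cost 2 + 9 = 11.
The greedy pick Bravo, Comet, Echo costs 15; no covering selection beats 11.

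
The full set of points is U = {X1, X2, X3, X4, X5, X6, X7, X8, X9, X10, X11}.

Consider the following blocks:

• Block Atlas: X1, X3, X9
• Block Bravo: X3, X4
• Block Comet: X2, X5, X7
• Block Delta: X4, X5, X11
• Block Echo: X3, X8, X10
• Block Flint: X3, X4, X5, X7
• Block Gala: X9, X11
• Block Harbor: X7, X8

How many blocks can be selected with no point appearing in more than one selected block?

Bravo, Gala, Harbor are pairwise disjoint (Bravo={X3,X4}; Gala={X9,X11}; Harbor={X7,X8}).
Every remaining block overlaps one of these, and no 4 of the listed blocks are pairwise disjoint, so 3 is the maximum.

3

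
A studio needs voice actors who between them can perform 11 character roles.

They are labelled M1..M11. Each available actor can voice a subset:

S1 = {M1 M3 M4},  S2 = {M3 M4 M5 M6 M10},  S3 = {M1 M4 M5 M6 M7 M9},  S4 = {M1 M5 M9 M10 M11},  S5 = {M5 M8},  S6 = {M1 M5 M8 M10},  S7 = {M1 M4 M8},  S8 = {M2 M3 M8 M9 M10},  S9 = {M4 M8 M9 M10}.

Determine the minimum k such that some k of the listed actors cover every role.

Take {S3, S4, S8}. Their union is {M1, M2, M3, M4, M5, M6, M7, M8, M9, M10, M11}, which is all 11 roles.
Only S8 contains M2, so S8 is forced; the remaining 6 roles need at least 2 more actors (each remaining actor adds at most 5) — so at least 3 actors are needed, and 3 is optimal.

3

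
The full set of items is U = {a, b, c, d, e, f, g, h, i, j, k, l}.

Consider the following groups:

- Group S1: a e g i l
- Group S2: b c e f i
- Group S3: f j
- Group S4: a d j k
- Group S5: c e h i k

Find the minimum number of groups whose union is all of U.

4

S1, S2, S4, and S5 cover everything between them: the union {a, b, c, d, e, f, g, h, i, j, k, l} is all of U.
Only S1 contains g, so S1 is forced; the remaining 7 items need at least 3 more groups (each remaining group adds at most 3) — so at least 4 groups are needed, and 4 is optimal.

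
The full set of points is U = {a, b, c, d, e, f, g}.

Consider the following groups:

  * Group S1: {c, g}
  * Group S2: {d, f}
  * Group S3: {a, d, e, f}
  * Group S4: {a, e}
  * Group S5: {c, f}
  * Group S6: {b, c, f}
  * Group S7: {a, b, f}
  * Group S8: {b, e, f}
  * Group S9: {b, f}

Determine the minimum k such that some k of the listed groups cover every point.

Take {S1, S3, S7}. Their union is {a, b, c, d, e, f, g}, which is all 7 points.
Only S1 contains g, so S1 is forced; the remaining 5 points need at least 2 more groups (each remaining group adds at most 4) — so at least 3 groups are needed, and 3 is optimal.

3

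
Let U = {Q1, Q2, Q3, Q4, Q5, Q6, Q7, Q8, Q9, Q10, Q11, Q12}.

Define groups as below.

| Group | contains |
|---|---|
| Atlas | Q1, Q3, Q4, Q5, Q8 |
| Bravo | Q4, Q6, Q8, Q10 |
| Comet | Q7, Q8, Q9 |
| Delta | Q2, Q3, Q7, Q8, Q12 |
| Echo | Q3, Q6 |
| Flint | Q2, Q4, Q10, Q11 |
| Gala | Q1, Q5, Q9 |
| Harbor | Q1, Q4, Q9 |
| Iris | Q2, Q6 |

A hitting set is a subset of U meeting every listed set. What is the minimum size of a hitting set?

4

H = {Q4, Q6, Q9, Q12} meets every group (each contains at least one member of H), and |H| = 4.
No choice of 3 elements meets every group, so 4 is the minimum.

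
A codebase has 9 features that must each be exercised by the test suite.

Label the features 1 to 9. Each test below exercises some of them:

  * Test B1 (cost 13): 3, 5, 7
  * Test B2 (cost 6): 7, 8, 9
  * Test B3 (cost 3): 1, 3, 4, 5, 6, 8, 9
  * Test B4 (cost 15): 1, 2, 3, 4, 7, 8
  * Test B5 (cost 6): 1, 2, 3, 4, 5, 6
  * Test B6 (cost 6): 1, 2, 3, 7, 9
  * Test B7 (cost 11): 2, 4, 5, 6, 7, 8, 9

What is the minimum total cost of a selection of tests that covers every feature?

B3, B6 together cover every feature (B3 ∪ B6 = {1, 2, 3, 4, 5, 6, 7, 8, 9}); total cost 3 + 6 = 9.
No covering selection has total cost below 9.

9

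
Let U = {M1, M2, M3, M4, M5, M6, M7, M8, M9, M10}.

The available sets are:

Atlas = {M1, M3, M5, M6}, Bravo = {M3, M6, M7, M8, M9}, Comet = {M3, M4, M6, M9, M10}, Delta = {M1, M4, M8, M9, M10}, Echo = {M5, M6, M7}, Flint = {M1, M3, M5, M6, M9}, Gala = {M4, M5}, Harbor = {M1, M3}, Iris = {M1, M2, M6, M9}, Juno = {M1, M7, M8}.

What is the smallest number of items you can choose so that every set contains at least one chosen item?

3

Take H = {M1, M5, M9}. Each listed set contains at least one of these, so H is a hitting set of size 3.
No choice of 2 items meets every set, so 3 is the minimum.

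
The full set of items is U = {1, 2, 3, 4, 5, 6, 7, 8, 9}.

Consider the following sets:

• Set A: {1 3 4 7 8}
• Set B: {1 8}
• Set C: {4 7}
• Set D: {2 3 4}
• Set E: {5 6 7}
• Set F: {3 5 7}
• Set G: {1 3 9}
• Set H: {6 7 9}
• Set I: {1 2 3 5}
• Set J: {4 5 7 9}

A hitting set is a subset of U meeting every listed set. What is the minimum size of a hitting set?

3

T = {3, 7, 8} meets every set (each contains at least one member of T), and |T| = 3.
The sets B, D, H are pairwise disjoint, so any hitting set needs a separate item for each — at least 3. Hence 3 is optimal.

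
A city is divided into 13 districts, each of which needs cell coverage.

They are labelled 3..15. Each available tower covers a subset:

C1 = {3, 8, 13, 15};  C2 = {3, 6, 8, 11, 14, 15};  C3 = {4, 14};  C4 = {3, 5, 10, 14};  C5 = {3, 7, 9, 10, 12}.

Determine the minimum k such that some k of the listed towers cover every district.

5

Take {C1, C2, C3, C4, C5}. Their union is {3, 4, 5, 6, 7, 8, 9, 10, 11, 12, 13, 14, 15}, which is all 13 districts.
No 4 of the 5 towers cover everything (all 5 combinations miss at least one district), so 5 is optimal.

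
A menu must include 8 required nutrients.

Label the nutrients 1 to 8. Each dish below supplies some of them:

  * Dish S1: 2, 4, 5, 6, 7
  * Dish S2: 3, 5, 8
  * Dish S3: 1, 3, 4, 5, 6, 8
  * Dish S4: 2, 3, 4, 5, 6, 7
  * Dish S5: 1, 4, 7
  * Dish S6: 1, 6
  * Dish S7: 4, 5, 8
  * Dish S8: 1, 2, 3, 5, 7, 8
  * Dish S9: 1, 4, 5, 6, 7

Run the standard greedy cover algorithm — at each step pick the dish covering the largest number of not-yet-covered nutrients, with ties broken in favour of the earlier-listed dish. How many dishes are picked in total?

2

Greedy: pick S3 (covers 6 new) → pick S1 (covers 2 new). Total picks: 2.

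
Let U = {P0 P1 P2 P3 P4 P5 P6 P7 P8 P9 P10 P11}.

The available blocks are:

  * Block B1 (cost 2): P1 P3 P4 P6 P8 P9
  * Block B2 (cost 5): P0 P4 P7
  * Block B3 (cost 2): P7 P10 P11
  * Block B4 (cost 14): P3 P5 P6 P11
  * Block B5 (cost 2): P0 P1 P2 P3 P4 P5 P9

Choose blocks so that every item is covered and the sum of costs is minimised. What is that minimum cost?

6

B1, B3, B5 together cover every item (B1 ∪ B3 ∪ B5 = {P0, P1, P2, P3, P4, P5, P6, P7, P8, P9, P10, P11}); total cost 2 + 2 + 2 = 6.
No covering selection has total cost below 6.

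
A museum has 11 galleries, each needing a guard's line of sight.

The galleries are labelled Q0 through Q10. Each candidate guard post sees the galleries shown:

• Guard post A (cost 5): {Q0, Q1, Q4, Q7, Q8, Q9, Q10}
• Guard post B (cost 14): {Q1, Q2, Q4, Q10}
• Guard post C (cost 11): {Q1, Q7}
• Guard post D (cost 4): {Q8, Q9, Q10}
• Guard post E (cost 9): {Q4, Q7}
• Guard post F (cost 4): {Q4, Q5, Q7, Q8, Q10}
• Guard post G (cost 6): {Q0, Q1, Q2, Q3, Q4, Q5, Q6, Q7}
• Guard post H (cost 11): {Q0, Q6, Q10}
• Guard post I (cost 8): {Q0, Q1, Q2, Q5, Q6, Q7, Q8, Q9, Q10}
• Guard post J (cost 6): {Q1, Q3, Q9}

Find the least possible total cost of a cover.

D, G together cover every gallery (D ∪ G = {Q0, Q1, Q2, Q3, Q4, Q5, Q6, Q7, Q8, Q9, Q10}); total cost 4 + 6 = 10.
The greedy pick A, G costs 11; no covering selection beats 10.

10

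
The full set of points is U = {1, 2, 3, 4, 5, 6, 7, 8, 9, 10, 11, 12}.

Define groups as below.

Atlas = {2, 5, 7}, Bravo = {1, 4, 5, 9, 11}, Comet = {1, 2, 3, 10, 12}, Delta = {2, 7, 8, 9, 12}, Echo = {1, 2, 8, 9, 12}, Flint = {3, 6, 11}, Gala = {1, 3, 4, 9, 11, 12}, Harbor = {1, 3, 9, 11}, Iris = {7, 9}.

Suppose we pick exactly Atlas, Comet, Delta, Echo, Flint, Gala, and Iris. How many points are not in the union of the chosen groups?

0

Union of Atlas, Comet, Delta, Echo, Flint, Gala, Iris = {1, 2, 3, 4, 5, 6, 7, 8, 9, 10, 11, 12} — that's every point, so 0 are uncovered.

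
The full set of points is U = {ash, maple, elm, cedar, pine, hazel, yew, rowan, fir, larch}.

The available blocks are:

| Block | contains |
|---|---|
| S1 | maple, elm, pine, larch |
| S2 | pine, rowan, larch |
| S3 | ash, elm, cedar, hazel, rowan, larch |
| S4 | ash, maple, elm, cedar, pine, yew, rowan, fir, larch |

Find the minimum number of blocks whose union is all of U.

2

Take {S3, S4}. Their union is {ash, maple, elm, cedar, pine, hazel, yew, rowan, fir, larch}, which is all 10 points.
No single block has all 10 points (the largest, S4, has 9), so 2 is optimal.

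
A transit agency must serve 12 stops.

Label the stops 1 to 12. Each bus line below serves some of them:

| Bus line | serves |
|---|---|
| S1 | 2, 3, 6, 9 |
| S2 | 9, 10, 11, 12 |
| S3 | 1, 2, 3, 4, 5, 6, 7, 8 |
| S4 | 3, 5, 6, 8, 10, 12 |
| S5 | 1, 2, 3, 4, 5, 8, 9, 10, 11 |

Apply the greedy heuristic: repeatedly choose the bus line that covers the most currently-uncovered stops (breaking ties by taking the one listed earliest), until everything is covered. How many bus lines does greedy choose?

Greedy: pick S5 (covers 9 new) → pick S3 (covers 2 new) → pick S2 (covers 1 new). Total picks: 3.
(The true minimum cover uses only 2 bus lines, so greedy is not optimal here.)

3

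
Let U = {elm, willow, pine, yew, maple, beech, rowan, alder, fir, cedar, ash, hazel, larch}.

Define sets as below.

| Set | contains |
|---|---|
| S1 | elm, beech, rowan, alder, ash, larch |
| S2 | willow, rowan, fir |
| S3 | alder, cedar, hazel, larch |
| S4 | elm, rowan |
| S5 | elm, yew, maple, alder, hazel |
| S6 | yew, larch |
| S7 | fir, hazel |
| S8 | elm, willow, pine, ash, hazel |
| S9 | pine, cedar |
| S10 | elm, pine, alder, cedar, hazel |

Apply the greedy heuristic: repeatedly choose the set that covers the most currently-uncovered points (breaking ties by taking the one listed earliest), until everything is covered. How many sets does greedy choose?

Greedy: pick S1 (covers 6 new) → pick S5 (covers 3 new) → pick S2 (covers 2 new) → pick S9 (covers 2 new). Total picks: 4.

4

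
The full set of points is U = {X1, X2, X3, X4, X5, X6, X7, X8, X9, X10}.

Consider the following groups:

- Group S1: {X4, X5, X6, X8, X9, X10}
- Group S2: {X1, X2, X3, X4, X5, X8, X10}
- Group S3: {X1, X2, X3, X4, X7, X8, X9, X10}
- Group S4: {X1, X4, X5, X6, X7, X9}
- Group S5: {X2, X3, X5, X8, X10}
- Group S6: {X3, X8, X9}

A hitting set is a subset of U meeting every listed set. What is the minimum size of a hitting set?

2

The 2 points {X3, X9} hit every group.
No single point lies in every group, so at least 2 are needed and 2 is optimal.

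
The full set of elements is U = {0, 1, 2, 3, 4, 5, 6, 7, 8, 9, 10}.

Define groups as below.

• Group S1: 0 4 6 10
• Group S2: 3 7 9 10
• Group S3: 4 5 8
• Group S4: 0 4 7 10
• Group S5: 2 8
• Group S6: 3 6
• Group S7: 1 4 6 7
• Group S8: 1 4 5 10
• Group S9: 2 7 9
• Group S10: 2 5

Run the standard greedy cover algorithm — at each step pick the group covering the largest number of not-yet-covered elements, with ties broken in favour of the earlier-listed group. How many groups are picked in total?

Greedy: pick S1 (covers 4 new) → pick S2 (covers 3 new) → pick S3 (covers 2 new) → pick S5 (covers 1 new) → pick S7 (covers 1 new). Total picks: 5.
(The true minimum cover uses only 4 groups, so greedy is not optimal here.)

5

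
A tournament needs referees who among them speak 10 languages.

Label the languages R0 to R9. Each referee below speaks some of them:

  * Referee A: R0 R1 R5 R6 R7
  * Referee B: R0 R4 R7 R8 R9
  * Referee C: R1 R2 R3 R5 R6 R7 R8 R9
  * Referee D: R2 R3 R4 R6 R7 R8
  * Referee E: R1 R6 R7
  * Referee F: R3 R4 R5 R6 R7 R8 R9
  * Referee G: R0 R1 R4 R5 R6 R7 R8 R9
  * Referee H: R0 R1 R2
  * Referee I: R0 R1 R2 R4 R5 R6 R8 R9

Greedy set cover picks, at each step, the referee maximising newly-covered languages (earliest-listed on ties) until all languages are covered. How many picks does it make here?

Greedy: pick C (covers 8 new) → pick B (covers 2 new). Total picks: 2.

2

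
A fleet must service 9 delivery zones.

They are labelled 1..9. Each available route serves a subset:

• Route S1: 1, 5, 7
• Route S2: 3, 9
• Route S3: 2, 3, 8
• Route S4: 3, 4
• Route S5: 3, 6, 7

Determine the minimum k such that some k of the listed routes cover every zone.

S1 and S2 and S3 and S4 and S5 together: S1 ∪ S2 ∪ S3 ∪ S4 ∪ S5 = {1, 2, 3, 4, 5, 6, 7, 8, 9} — every zone is covered.
No 4 of the 5 routes cover everything (all 5 combinations miss at least one zone), so 5 is optimal.

5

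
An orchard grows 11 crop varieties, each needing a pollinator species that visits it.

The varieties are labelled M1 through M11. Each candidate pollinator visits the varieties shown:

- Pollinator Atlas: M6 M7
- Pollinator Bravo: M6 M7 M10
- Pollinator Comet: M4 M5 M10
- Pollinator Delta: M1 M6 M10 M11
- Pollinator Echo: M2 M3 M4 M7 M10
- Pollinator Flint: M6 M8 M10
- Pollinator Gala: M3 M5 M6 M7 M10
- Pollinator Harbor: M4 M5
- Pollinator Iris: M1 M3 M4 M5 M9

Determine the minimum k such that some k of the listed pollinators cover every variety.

4

Take {Delta, Echo, Flint, Iris}. Their union is {M1, M2, M3, M4, M5, M6, M7, M8, M9, M10, M11}, which is all 11 varieties.
No 3 of the 9 pollinators cover everything (all 84 combinations miss at least one variety), so 4 is optimal.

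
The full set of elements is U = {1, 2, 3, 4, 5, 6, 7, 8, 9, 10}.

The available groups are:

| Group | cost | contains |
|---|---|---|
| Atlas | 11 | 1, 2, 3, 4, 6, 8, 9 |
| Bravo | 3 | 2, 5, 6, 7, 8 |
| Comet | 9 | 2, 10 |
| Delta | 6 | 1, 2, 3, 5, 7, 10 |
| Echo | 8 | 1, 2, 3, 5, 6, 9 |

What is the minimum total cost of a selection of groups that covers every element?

Atlas, Delta together cover every element (Atlas ∪ Delta = {1, 2, 3, 4, 5, 6, 7, 8, 9, 10}); total cost 11 + 6 = 17.
The greedy pick Bravo, Delta, Atlas costs 20; no covering selection beats 17.

17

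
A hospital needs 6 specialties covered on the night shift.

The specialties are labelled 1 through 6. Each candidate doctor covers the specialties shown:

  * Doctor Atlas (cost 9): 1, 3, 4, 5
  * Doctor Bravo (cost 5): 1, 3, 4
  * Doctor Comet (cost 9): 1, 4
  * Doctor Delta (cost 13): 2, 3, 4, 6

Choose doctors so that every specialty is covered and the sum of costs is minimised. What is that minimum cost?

Atlas, Delta together cover every specialty (Atlas ∪ Delta = {1, 2, 3, 4, 5, 6}); total cost 9 + 13 = 22.
The greedy pick Bravo, Delta, Atlas costs 27; no covering selection beats 22.

22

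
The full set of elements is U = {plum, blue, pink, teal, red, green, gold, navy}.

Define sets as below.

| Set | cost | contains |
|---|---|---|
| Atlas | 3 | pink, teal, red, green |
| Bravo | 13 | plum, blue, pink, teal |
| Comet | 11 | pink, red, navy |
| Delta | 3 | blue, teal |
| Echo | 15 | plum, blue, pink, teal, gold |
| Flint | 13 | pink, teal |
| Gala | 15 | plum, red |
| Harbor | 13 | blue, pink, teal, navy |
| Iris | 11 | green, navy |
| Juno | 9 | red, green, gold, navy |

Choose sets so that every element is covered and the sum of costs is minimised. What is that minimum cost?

22

Bravo, Juno together cover every element (Bravo ∪ Juno = {plum, blue, pink, teal, red, green, gold, navy}); total cost 13 + 9 = 22.
The greedy pick Atlas, Delta, Juno, Bravo costs 28; no covering selection beats 22.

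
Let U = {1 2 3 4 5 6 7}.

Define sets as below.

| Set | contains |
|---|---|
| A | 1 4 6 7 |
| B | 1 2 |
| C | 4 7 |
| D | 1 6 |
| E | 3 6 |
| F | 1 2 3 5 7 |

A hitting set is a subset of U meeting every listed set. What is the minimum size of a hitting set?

Take H = {2, 6, 7}. Each listed set contains at least one of these, so H is a hitting set of size 3.
The sets B, C, E are pairwise disjoint, so any hitting set needs a separate point for each — at least 3. Hence 3 is optimal.

3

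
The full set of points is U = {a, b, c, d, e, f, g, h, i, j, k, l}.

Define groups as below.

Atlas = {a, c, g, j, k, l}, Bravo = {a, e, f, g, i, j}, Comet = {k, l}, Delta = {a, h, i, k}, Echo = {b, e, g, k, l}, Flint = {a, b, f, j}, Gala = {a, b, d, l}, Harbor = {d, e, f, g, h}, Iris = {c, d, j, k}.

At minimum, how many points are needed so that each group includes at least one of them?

T = {h, j, l} meets every group (each contains at least one member of T), and |T| = 3.
No choice of 2 points meets every group, so 3 is the minimum.

3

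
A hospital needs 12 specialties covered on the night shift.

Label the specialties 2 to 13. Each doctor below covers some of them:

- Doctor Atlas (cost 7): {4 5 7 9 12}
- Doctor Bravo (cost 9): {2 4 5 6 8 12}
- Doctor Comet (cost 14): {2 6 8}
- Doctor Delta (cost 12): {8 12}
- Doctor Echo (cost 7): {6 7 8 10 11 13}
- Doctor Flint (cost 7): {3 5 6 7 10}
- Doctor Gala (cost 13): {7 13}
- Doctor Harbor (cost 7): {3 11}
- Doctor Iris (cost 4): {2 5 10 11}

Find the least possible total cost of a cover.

Atlas, Echo, Flint, Iris together cover every specialty (Atlas ∪ Echo ∪ Flint ∪ Iris = {2, 3, 4, 5, 6, 7, 8, 9, 10, 11, 12, 13}); total cost 7 + 7 + 7 + 4 = 25.
No covering selection has total cost below 25.

25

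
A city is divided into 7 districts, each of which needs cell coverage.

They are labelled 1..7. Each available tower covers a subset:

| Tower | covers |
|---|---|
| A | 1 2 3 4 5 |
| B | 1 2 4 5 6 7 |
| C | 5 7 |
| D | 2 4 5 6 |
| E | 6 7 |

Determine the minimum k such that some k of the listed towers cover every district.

2

Take {A, E}. Their union is {1, 2, 3, 4, 5, 6, 7}, which is all 7 districts.
No single tower has all 7 districts (the largest, B, has 6), so 2 is optimal.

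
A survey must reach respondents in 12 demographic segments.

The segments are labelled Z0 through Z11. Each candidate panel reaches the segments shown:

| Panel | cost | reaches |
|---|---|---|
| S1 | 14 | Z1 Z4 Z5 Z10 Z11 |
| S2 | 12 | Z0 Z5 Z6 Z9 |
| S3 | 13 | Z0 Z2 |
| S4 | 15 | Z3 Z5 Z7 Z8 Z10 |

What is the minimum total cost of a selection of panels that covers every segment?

54

S1, S2, S3, S4 together cover every segment (S1 ∪ S2 ∪ S3 ∪ S4 = {Z0, Z1, Z2, Z3, Z4, Z5, Z6, Z7, Z8, Z9, Z10, Z11}); total cost 14 + 12 + 13 + 15 = 54.
No covering selection has total cost below 54.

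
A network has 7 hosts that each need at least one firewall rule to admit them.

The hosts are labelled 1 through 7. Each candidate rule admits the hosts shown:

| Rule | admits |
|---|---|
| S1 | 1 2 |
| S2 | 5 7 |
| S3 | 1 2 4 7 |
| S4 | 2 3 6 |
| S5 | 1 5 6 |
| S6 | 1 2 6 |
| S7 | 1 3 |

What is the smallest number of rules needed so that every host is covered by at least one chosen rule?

S2 and S3 and S4 together: S2 ∪ S3 ∪ S4 = {1, 2, 3, 4, 5, 6, 7} — every host is covered.
Only S3 contains 4, so S3 is forced; the remaining 3 hosts need at least 2 more rules (each remaining rule adds at most 2) — so at least 3 rules are needed, and 3 is optimal.

3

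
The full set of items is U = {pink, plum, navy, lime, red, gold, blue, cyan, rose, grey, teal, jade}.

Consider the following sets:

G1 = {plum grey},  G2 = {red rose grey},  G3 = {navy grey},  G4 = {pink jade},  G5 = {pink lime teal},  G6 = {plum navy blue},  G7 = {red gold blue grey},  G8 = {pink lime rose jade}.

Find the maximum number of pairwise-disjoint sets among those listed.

G2, G5, G6 are pairwise disjoint (G2={red,rose,grey}; G5={pink,lime,teal}; G6={plum,navy,blue}).
Every remaining set overlaps one of these, and no 4 of the listed sets are pairwise disjoint, so 3 is the maximum.

3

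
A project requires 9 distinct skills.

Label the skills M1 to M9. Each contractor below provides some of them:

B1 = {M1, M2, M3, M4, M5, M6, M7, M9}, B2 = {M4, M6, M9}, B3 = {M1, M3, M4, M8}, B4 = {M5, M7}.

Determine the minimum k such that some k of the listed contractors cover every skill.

2

Take {B1, B3}. Their union is {M1, M2, M3, M4, M5, M6, M7, M8, M9}, which is all 9 skills.
No single contractor has all 9 skills (the largest, B1, has 8), so 2 is optimal.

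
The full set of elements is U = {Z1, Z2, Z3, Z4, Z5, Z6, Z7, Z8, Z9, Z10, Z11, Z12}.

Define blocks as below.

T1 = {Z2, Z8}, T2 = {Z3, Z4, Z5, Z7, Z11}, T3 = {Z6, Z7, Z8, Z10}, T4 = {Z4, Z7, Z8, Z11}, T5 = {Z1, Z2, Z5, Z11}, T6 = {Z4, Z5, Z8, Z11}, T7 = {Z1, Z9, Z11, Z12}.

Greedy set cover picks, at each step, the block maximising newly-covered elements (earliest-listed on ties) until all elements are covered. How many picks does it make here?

4

Greedy: pick T2 (covers 5 new) → pick T3 (covers 3 new) → pick T7 (covers 3 new) → pick T1 (covers 1 new). Total picks: 4.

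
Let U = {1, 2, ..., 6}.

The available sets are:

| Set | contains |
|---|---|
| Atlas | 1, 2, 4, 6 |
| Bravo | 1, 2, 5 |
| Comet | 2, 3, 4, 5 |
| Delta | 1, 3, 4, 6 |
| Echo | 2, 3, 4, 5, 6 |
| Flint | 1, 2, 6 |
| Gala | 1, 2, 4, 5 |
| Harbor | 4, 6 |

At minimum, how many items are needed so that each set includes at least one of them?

2

H = {2, 6} meets every set (each contains at least one member of H), and |H| = 2.
The sets Bravo, Harbor are pairwise disjoint, so any hitting set needs a separate item for each — at least 2. Hence 2 is optimal.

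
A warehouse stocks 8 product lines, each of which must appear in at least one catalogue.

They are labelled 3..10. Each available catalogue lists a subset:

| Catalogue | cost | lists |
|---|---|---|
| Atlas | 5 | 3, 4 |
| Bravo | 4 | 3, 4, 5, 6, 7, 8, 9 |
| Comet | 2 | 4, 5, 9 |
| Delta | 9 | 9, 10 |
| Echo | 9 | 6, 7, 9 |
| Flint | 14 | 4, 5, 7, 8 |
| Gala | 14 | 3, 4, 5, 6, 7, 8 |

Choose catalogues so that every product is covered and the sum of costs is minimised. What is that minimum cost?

13

Bravo, Delta together cover every product (Bravo ∪ Delta = {3, 4, 5, 6, 7, 8, 9, 10}); total cost 4 + 9 = 13.
No covering selection has total cost below 13.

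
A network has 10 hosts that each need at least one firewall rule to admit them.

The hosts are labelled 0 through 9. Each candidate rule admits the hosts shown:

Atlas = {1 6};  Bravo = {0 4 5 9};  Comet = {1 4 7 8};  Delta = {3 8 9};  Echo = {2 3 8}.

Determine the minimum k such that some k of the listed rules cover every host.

Take {Atlas, Bravo, Comet, Echo}. Their union is {0, 1, 2, 3, 4, 5, 6, 7, 8, 9}, which is all 10 hosts.
No 3 of the 5 rules cover everything (all 10 combinations miss at least one host), so 4 is optimal.

4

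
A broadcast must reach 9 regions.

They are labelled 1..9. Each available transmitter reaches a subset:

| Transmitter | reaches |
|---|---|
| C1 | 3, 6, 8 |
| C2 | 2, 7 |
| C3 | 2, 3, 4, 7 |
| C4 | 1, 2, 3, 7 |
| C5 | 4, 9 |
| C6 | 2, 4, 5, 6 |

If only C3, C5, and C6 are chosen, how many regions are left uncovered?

2

Union of C3, C5, C6 = {2, 3, 4, 5, 6, 7, 9}.
Not covered: 1, 8 — 2 regions.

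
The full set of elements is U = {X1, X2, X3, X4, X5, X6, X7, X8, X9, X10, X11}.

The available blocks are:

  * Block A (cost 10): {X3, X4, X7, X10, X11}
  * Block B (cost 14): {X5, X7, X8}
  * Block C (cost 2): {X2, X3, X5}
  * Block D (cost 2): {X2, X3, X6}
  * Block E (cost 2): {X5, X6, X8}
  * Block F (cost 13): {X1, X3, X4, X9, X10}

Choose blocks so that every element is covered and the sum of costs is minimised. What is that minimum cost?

A, C, E, F together cover every element (A ∪ C ∪ E ∪ F = {X1, X2, X3, X4, X5, X6, X7, X8, X9, X10, X11}); total cost 10 + 2 + 2 + 13 = 27.
No covering selection has total cost below 27.

27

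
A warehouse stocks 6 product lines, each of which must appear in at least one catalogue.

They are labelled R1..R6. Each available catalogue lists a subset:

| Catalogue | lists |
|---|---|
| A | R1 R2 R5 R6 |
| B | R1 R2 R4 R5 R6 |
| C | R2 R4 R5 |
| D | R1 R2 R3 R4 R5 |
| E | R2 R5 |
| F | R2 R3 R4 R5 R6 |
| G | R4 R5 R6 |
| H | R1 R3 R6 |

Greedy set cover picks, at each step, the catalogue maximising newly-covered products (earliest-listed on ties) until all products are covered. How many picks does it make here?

Greedy: pick B (covers 5 new) → pick D (covers 1 new). Total picks: 2.

2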